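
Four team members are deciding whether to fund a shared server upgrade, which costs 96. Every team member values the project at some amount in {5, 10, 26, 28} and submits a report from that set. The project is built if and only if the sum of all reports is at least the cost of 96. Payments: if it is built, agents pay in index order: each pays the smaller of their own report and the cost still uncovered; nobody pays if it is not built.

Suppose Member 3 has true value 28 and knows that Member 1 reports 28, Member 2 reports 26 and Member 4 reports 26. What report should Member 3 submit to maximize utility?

Report 5: project not built, utility 0.
Report 10: project not built, utility 0.
Report 26: project built, pays 26, utility 28 - 26 = 2.
Report 28: project built, pays 28, utility 28 - 28 = 0.
The best choice is 26 with utility 2.

26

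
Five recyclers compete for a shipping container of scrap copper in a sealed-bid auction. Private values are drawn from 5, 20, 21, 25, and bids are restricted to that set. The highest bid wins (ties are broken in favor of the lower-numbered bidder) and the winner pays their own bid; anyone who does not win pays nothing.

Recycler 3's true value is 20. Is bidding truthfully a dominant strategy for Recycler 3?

Yes

Check each profile of the others' bids and compare truth against every alternative bid.
Others bid (5, 5, 5, 5): truth gives 0, best alternative gives 0.
Others bid (5, 5, 5, 20): truth gives 0, best alternative gives 0.
Others bid (5, 5, 5, 21): truth gives 0, best alternative gives 0.
Others bid (5, 5, 5, 25): truth gives 0, best alternative gives 0.
Others bid (5, 5, 20, 5): truth gives 0, best alternative gives 0.
Others bid (5, 5, 20, 20): truth gives 0, best alternative gives 0.
(Remaining 250 profiles checked similarly; truth is weakly best in each.)
In every case the truthful bid is at least as good as any alternative, so it is a dominant strategy.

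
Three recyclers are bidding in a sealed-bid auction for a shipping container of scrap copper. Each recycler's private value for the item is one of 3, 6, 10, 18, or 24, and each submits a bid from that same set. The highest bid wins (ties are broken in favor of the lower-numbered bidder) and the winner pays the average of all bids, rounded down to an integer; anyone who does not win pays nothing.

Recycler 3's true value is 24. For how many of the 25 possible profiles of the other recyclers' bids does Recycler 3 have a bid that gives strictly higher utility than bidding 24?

Others bid (3, 3): truth gives 14; bid 6 gives 20 > 14. Violating.
Others bid (3, 6): truth gives 13; bid 10 gives 18 > 13. Violating.
Others bid (3, 10): truth gives 12; bid 18 gives 14 > 12. Violating.
Others bid (6, 3): truth gives 13; bid 10 gives 18 > 13. Violating.
Others bid (3, 18): truth gives 9; no alternative beats it.
Others bid (3, 24): truth gives 0; no alternative beats it.
(Checking all 25 profiles: 9 have a profitable deviation, 16 do not.)

9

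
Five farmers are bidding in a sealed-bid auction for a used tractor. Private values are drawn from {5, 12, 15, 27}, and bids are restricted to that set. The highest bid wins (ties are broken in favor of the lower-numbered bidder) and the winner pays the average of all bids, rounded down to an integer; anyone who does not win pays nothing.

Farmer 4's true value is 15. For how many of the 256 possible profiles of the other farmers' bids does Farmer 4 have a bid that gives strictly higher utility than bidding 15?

Others bid (5, 5, 5, 5): truth gives 8; bid 12 gives 9 > 8. Violating.
Others bid (5, 5, 5, 12): truth gives 7; bid 12 gives 8 > 7. Violating.
Others bid (5, 5, 5, 27): truth gives 0; bid 27 gives 2 > 0. Violating.
Others bid (5, 5, 15, 5): truth gives 0; bid 27 gives 4 > 0. Violating.
Others bid (5, 5, 5, 15): truth gives 6; no alternative beats it.
Others bid (5, 5, 12, 5): truth gives 7; no alternative beats it.
(Checking all 256 profiles: 42 have a profitable deviation, 214 do not.)

42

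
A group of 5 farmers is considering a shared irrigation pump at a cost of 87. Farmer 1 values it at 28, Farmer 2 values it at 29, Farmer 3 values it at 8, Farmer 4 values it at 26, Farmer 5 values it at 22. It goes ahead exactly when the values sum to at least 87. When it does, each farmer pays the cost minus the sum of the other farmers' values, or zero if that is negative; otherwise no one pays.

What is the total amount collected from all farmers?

Total value 113 ≥ cost 87, so it is built.
Farmer 1: others sum to 85; max(0, 87 - 85) = 2.
Farmer 2: others sum to 84; max(0, 87 - 84) = 3.
Farmer 3: others sum to 105; max(0, 87 - 105) = 0.
Farmer 4: others sum to 87; max(0, 87 - 87) = 0.
Farmer 5: others sum to 91; max(0, 87 - 91) = 0.
Total collected = 2 + 3 + 0 + 0 + 0 = 5.

5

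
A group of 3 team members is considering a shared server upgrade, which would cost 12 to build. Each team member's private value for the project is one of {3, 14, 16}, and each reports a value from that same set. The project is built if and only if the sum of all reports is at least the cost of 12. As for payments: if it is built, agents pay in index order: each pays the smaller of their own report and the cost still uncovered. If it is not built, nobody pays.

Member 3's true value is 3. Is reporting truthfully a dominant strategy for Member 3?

Check each profile of the others' reports and compare truth against every alternative report.
Others report (3, 3): truth gives 0, best alternative gives -3.
Others report (3, 14): truth gives 3, best alternative gives 3.
Others report (3, 16): truth gives 3, best alternative gives 3.
Others report (14, 3): truth gives 3, best alternative gives 3.
Others report (14, 14): truth gives 3, best alternative gives 3.
Others report (14, 16): truth gives 3, best alternative gives 3.
(Remaining 3 profiles checked similarly; truth is weakly best in each.)
In every case the truthful report is at least as good as any alternative, so it is a dominant strategy.

Yes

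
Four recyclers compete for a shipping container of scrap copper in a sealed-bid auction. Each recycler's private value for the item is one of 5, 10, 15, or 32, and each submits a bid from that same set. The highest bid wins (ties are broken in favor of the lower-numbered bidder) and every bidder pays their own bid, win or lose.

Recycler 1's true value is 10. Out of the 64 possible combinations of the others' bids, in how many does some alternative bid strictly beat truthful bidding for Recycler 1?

Others bid (5, 5, 5): truth gives 0; bid 5 gives 5 > 0. Violating.
Others bid (5, 5, 15): truth gives -10; bid 5 gives -5 > -10. Violating.
Others bid (5, 5, 32): truth gives -10; bid 5 gives -5 > -10. Violating.
Others bid (5, 10, 15): truth gives -10; bid 5 gives -5 > -10. Violating.
Others bid (5, 5, 10): truth gives 0; no alternative beats it.
Others bid (5, 10, 5): truth gives 0; no alternative beats it.
(Checking all 64 profiles: 57 have a profitable deviation, 7 do not.)

57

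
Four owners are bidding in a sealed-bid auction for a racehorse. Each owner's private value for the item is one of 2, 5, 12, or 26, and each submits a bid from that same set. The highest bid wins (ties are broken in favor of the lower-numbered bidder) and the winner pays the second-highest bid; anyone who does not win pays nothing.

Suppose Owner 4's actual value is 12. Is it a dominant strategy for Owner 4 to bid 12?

Yes

Check each profile of the others' bids and compare truth against every alternative bid.
Others bid (2, 2, 2): truth gives 10, best alternative gives 10.
Others bid (2, 2, 5): truth gives 7, best alternative gives 7.
Others bid (2, 5, 2): truth gives 7, best alternative gives 7.
Others bid (2, 5, 5): truth gives 7, best alternative gives 7.
Others bid (5, 2, 2): truth gives 7, best alternative gives 7.
Others bid (5, 2, 5): truth gives 7, best alternative gives 7.
(Remaining 58 profiles checked similarly; truth is weakly best in each.)
In every case the truthful bid is at least as good as any alternative, so it is a dominant strategy.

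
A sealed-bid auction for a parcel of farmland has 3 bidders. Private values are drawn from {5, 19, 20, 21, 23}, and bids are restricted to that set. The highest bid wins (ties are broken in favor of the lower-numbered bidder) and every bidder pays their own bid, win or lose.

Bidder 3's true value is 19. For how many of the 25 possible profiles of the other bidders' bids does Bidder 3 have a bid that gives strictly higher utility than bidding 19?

Others bid (5, 19): truth gives -19; bid 20 gives -1 > -19. Violating.
Others bid (5, 20): truth gives -19; bid 21 gives -2 > -19. Violating.
Others bid (5, 21): truth gives -19; bid 23 gives -4 > -19. Violating.
Others bid (5, 23): truth gives -19; bid 5 gives -5 > -19. Violating.
Others bid (5, 5): truth gives 0; no alternative beats it.
(Checking all 25 profiles: 24 have a profitable deviation, 1 does not.)

24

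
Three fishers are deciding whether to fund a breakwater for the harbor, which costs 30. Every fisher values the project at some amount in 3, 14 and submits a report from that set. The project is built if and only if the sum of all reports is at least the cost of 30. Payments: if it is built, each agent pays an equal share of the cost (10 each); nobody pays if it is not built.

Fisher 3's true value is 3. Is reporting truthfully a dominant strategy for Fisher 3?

Yes

Check each profile of the others' reports and compare truth against every alternative report.
Others report (3, 14): truth gives 0, best alternative gives -7.
Others report (14, 3): truth gives 0, best alternative gives -7.
Others report (14, 14): truth gives -7, best alternative gives -7.
Others report (3, 3): truth gives 0, best alternative gives 0.
In every case the truthful report is at least as good as any alternative, so it is a dominant strategy.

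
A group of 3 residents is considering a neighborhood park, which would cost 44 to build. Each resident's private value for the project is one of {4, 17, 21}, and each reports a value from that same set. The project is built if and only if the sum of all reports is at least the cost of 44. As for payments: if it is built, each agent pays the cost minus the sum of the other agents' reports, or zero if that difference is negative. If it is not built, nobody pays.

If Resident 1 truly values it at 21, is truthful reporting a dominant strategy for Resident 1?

Check each profile of the others' reports and compare truth against every alternative report.
Others report (4, 21): truth gives 2, best alternative gives 0.
Others report (21, 4): truth gives 2, best alternative gives 0.
Others report (21, 21): truth gives 19, best alternative gives 19.
Others report (17, 21): truth gives 15, best alternative gives 15.
Others report (21, 17): truth gives 15, best alternative gives 15.
Others report (17, 17): truth gives 11, best alternative gives 11.
(Remaining 3 profiles checked similarly; truth is weakly best in each.)
In every case the truthful report is at least as good as any alternative, so it is a dominant strategy.

Yes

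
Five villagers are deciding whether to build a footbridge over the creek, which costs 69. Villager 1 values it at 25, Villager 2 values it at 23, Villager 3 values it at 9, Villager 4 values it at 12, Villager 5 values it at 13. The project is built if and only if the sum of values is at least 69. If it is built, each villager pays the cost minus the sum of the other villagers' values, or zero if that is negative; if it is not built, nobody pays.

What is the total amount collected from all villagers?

Total value 82 ≥ cost 69, so it is built.
Villager 1: others sum to 57; max(0, 69 - 57) = 12.
Villager 2: others sum to 59; max(0, 69 - 59) = 10.
Villager 3: others sum to 73; max(0, 69 - 73) = 0.
Villager 4: others sum to 70; max(0, 69 - 70) = 0.
Villager 5: others sum to 69; max(0, 69 - 69) = 0.
Total collected = 12 + 10 + 0 + 0 + 0 = 22.

22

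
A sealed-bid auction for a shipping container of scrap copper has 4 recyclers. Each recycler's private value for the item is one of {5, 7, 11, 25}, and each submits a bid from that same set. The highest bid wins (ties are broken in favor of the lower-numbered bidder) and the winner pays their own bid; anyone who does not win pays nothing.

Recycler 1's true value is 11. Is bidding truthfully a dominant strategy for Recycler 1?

No

Consider the case where Recycler 2 bids 5, Recycler 3 bids 5 and Recycler 4 bids 5.
Truthful bid 11: wins, pays 11, utility 11 - 11 = 0.
Bid 5 instead: wins, pays 5, utility 11 - 5 = 6.
Since 6 > 0, bidding 5 is strictly better here, so truthful bidding is not dominant.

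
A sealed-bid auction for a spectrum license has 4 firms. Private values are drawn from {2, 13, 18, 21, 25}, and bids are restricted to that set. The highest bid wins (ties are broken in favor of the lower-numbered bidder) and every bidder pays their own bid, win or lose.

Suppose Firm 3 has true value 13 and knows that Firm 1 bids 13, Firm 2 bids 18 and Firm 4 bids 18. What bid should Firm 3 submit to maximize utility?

2

Bid 2: loses but pays 2, utility -2.
Bid 13: loses but pays 13, utility -13.
Bid 18: loses but pays 18, utility -18.
Bid 21: wins, pays 21, utility 13 - 21 = -8.
Bid 25: wins, pays 25, utility 13 - 25 = -12.
The best choice is 2 with utility -2.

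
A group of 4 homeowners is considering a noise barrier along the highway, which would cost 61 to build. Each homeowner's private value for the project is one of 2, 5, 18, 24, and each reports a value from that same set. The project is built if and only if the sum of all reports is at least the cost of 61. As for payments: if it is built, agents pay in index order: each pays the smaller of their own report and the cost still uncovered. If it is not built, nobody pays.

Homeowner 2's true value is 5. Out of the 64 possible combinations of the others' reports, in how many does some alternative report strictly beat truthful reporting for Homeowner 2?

7

Others report (18, 18, 24): truth gives 0; report 2 gives 3 > 0. Violating.
Others report (18, 24, 18): truth gives 0; report 2 gives 3 > 0. Violating.
Others report (18, 24, 24): truth gives 0; report 2 gives 3 > 0. Violating.
Others report (24, 18, 18): truth gives 0; report 2 gives 3 > 0. Violating.
Others report (2, 2, 2): truth gives 0; no alternative beats it.
Others report (2, 2, 5): truth gives 0; no alternative beats it.
(Checking all 64 profiles: 7 have a profitable deviation, 57 do not.)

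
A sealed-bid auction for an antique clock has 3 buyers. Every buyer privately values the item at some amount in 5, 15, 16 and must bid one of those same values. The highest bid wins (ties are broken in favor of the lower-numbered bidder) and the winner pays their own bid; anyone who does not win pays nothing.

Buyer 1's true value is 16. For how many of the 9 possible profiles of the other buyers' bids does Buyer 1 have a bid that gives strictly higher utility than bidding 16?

4

Others bid (5, 5): truth gives 0; bid 5 gives 11 > 0. Violating.
Others bid (5, 15): truth gives 0; bid 15 gives 1 > 0. Violating.
Others bid (15, 5): truth gives 0; bid 15 gives 1 > 0. Violating.
Others bid (15, 15): truth gives 0; bid 15 gives 1 > 0. Violating.
Others bid (5, 16): truth gives 0; no alternative beats it.
Others bid (15, 16): truth gives 0; no alternative beats it.
(Checking all 9 profiles: 4 have a profitable deviation, 5 do not.)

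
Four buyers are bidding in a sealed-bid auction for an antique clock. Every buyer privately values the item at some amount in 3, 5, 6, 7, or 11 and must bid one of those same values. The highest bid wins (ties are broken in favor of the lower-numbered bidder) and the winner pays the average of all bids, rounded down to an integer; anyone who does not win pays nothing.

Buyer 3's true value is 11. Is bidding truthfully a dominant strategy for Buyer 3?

Consider the case where Buyer 1 bids 3, Buyer 2 bids 3 and Buyer 4 bids 3.
Truthful bid 11: wins, pays 5, utility 11 - 5 = 6.
Bid 5 instead: wins, pays 3, utility 11 - 3 = 8.
Since 8 > 6, bidding 5 is strictly better here, so truthful bidding is not dominant.

No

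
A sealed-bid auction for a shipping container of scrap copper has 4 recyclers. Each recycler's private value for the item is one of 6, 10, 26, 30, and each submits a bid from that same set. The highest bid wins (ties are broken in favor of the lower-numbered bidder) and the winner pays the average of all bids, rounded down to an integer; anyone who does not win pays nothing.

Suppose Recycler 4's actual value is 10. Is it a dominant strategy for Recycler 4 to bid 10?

Check each profile of the others' bids and compare truth against every alternative bid.
Others bid (6, 6, 6): truth gives 3, best alternative gives 0.
Others bid (6, 6, 10): truth gives 0, best alternative gives 0.
Others bid (6, 6, 26): truth gives 0, best alternative gives 0.
Others bid (6, 6, 30): truth gives 0, best alternative gives 0.
Others bid (6, 10, 6): truth gives 0, best alternative gives 0.
Others bid (6, 10, 10): truth gives 0, best alternative gives 0.
(Remaining 58 profiles checked similarly; truth is weakly best in each.)
In every case the truthful bid is at least as good as any alternative, so it is a dominant strategy.

Yes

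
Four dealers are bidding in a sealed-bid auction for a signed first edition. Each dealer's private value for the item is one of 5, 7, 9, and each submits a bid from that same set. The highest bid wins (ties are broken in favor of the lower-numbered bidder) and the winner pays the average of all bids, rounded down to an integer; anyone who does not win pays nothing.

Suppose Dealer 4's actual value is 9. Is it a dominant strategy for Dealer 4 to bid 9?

Consider the case where Dealer 1 bids 5, Dealer 2 bids 5 and Dealer 3 bids 5.
Truthful bid 9: wins, pays 6, utility 9 - 6 = 3.
Bid 7 instead: wins, pays 5, utility 9 - 5 = 4.
Since 4 > 3, bidding 7 is strictly better here, so truthful bidding is not dominant.

No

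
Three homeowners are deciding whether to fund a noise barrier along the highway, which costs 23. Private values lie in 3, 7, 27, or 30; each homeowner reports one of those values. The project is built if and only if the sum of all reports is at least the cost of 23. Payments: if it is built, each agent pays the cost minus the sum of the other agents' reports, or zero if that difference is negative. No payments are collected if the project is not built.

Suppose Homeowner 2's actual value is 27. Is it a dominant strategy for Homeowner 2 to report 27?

Check each profile of the others' reports and compare truth against every alternative report.
Others report (3, 27): truth gives 27, best alternative gives 27.
Others report (3, 30): truth gives 27, best alternative gives 27.
Others report (7, 27): truth gives 27, best alternative gives 27.
Others report (7, 30): truth gives 27, best alternative gives 27.
Others report (27, 3): truth gives 27, best alternative gives 27.
Others report (27, 7): truth gives 27, best alternative gives 27.
(Remaining 10 profiles checked similarly; truth is weakly best in each.)
In every case the truthful report is at least as good as any alternative, so it is a dominant strategy.

Yes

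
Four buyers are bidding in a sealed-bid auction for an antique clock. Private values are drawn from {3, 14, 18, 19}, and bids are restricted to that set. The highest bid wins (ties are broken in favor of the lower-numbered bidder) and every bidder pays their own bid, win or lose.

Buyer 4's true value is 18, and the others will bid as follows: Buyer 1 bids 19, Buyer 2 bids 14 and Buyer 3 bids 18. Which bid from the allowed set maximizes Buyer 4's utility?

3

Bid 3: loses but pays 3, utility -3.
Bid 14: loses but pays 14, utility -14.
Bid 18: loses but pays 18, utility -18.
Bid 19: loses but pays 19, utility -19.
The best choice is 3 with utility -3.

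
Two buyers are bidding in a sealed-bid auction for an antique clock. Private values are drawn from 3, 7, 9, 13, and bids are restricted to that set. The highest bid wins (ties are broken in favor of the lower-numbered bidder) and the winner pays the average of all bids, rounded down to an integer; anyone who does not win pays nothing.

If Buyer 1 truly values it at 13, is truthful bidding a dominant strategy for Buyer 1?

No

Consider the case where Buyer 2 bids 3.
Truthful bid 13: wins, pays 8, utility 13 - 8 = 5.
Bid 3 instead: wins, pays 3, utility 13 - 3 = 10.
Since 10 > 5, bidding 3 is strictly better here, so truthful bidding is not dominant.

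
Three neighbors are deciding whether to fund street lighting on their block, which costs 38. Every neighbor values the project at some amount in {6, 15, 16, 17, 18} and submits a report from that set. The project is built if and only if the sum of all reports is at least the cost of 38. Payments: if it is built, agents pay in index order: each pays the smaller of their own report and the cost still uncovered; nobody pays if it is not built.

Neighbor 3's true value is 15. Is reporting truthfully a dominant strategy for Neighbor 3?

Yes

Check each profile of the others' reports and compare truth against every alternative report.
Others report (18, 18): truth gives 13, best alternative gives 13.
Others report (17, 18): truth gives 12, best alternative gives 12.
Others report (18, 17): truth gives 12, best alternative gives 12.
Others report (16, 18): truth gives 11, best alternative gives 11.
Others report (17, 17): truth gives 11, best alternative gives 11.
Others report (18, 16): truth gives 11, best alternative gives 11.
(Remaining 19 profiles checked similarly; truth is weakly best in each.)
In every case the truthful report is at least as good as any alternative, so it is a dominant strategy.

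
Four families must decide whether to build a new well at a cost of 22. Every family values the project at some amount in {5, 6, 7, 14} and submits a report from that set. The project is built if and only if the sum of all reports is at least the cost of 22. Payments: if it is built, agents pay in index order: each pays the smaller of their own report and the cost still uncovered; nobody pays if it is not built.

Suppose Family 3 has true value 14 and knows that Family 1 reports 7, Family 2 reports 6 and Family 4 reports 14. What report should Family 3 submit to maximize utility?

5

Report 5: project built, pays 5, utility 14 - 5 = 9.
Report 6: project built, pays 6, utility 14 - 6 = 8.
Report 7: project built, pays 7, utility 14 - 7 = 7.
Report 14: project built, pays 9, utility 14 - 9 = 5.
The best choice is 5 with utility 9.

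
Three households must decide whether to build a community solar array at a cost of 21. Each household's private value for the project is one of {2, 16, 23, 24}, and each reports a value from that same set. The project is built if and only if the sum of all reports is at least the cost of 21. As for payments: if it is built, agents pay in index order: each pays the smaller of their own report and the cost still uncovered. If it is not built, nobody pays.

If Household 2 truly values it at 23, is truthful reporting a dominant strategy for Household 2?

Consider the case where Household 1 reports 2 and Household 3 reports 16.
Truthful report 23: project built, pays 19, utility 23 - 19 = 4.
Report 16 instead: project built, pays 16, utility 23 - 16 = 7.
Since 7 > 4, reporting 16 is strictly better here, so truthful reporting is not dominant.

No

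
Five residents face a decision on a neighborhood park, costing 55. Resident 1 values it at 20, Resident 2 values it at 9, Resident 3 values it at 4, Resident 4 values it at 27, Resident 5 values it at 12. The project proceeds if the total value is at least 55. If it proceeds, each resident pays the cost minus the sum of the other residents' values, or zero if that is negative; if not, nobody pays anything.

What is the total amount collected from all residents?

Total value 72 ≥ cost 55, so it is built.
Resident 1: others sum to 52; max(0, 55 - 52) = 3.
Resident 2: others sum to 63; max(0, 55 - 63) = 0.
Resident 3: others sum to 68; max(0, 55 - 68) = 0.
Resident 4: others sum to 45; max(0, 55 - 45) = 10.
Resident 5: others sum to 60; max(0, 55 - 60) = 0.
Total collected = 3 + 0 + 0 + 10 + 0 = 13.

13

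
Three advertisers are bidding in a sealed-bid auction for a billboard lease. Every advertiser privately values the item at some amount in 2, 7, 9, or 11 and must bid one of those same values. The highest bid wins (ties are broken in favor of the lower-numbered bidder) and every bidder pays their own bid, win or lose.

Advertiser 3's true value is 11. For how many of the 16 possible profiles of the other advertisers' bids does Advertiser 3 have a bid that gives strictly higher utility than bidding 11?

11

Others bid (2, 2): truth gives 0; bid 7 gives 4 > 0. Violating.
Others bid (2, 7): truth gives 0; bid 9 gives 2 > 0. Violating.
Others bid (2, 11): truth gives -11; bid 2 gives -2 > -11. Violating.
Others bid (7, 2): truth gives 0; bid 9 gives 2 > 0. Violating.
Others bid (2, 9): truth gives 0; no alternative beats it.
Others bid (7, 9): truth gives 0; no alternative beats it.
(Checking all 16 profiles: 11 have a profitable deviation, 5 do not.)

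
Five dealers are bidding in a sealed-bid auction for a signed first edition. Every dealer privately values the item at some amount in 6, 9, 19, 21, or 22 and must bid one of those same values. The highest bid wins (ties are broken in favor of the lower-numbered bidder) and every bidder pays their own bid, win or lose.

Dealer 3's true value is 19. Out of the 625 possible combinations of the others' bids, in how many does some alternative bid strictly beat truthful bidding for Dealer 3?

593

Others bid (6, 6, 6, 6): truth gives 0; bid 9 gives 10 > 0. Violating.
Others bid (6, 6, 6, 9): truth gives 0; bid 9 gives 10 > 0. Violating.
Others bid (6, 6, 6, 21): truth gives -19; bid 21 gives -2 > -19. Violating.
Others bid (6, 6, 6, 22): truth gives -19; bid 22 gives -3 > -19. Violating.
Others bid (6, 6, 6, 19): truth gives 0; no alternative beats it.
Others bid (6, 6, 9, 19): truth gives 0; no alternative beats it.
(Checking all 625 profiles: 593 have a profitable deviation, 32 do not.)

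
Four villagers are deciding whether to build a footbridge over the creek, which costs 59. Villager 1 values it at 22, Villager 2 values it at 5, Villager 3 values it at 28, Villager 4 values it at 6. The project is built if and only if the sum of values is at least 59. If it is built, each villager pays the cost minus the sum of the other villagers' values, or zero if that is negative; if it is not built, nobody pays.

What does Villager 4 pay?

Total value 61 ≥ cost 59, so the project is built.
The other villagers' values sum to 55.
Cost minus that sum is 59 - 55 = 4.

4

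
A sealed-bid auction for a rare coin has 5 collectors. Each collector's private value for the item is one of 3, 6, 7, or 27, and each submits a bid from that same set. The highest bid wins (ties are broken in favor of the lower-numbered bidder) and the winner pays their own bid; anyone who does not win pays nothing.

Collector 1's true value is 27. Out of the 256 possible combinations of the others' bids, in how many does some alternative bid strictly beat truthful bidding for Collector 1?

Others bid (3, 3, 3, 3): truth gives 0; bid 3 gives 24 > 0. Violating.
Others bid (3, 3, 3, 6): truth gives 0; bid 6 gives 21 > 0. Violating.
Others bid (3, 3, 3, 7): truth gives 0; bid 7 gives 20 > 0. Violating.
Others bid (3, 3, 6, 3): truth gives 0; bid 6 gives 21 > 0. Violating.
Others bid (3, 3, 3, 27): truth gives 0; no alternative beats it.
Others bid (3, 3, 6, 27): truth gives 0; no alternative beats it.
(Checking all 256 profiles: 81 have a profitable deviation, 175 do not.)

81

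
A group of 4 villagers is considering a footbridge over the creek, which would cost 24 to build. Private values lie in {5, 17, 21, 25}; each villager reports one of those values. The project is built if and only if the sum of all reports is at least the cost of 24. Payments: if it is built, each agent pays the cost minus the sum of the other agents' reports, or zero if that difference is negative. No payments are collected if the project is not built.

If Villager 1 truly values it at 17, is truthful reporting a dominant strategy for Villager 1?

Check each profile of the others' reports and compare truth against every alternative report.
Others report (5, 5, 17): truth gives 17, best alternative gives 17.
Others report (5, 5, 21): truth gives 17, best alternative gives 17.
Others report (5, 5, 25): truth gives 17, best alternative gives 17.
Others report (5, 17, 5): truth gives 17, best alternative gives 17.
Others report (5, 17, 17): truth gives 17, best alternative gives 17.
Others report (5, 17, 21): truth gives 17, best alternative gives 17.
(Remaining 58 profiles checked similarly; truth is weakly best in each.)
In every case the truthful report is at least as good as any alternative, so it is a dominant strategy.

Yes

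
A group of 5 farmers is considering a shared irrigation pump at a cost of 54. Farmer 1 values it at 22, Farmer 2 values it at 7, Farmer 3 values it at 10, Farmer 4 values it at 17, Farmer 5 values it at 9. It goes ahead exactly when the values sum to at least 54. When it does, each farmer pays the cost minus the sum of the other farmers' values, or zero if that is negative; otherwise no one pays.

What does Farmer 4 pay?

Total value 65 ≥ cost 54, so the project is built.
The other farmers' values sum to 48.
Cost minus that sum is 54 - 48 = 6.

6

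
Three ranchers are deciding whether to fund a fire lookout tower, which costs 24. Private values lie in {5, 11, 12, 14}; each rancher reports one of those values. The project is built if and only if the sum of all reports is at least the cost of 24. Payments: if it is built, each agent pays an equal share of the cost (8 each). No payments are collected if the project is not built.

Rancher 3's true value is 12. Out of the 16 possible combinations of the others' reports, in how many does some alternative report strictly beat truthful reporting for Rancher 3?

1

Others report (5, 5): truth gives 0; report 14 gives 4 > 0. Violating.
Others report (5, 11): truth gives 4; no alternative beats it.
Others report (5, 12): truth gives 4; no alternative beats it.
(Checking all 16 profiles: 1 has a profitable deviation, 15 do not.)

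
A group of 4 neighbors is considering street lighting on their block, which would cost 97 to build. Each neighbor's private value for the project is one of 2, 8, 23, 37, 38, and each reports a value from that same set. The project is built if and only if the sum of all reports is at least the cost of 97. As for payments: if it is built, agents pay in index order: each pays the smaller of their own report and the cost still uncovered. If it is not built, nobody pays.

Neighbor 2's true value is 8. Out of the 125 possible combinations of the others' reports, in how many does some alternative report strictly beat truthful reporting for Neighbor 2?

20

Others report (23, 37, 37): truth gives 0; report 2 gives 6 > 0. Violating.
Others report (23, 37, 38): truth gives 0; report 2 gives 6 > 0. Violating.
Others report (23, 38, 37): truth gives 0; report 2 gives 6 > 0. Violating.
Others report (23, 38, 38): truth gives 0; report 2 gives 6 > 0. Violating.
Others report (2, 2, 2): truth gives 0; no alternative beats it.
Others report (2, 2, 8): truth gives 0; no alternative beats it.
(Checking all 125 profiles: 20 have a profitable deviation, 105 do not.)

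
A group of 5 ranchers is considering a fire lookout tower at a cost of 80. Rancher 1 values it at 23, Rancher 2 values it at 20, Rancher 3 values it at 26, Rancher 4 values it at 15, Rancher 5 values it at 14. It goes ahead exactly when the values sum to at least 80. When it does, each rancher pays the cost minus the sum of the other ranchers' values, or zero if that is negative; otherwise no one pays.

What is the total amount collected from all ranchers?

Total value 98 ≥ cost 80, so it is built.
Rancher 1: others sum to 75; max(0, 80 - 75) = 5.
Rancher 2: others sum to 78; max(0, 80 - 78) = 2.
Rancher 3: others sum to 72; max(0, 80 - 72) = 8.
Rancher 4: others sum to 83; max(0, 80 - 83) = 0.
Rancher 5: others sum to 84; max(0, 80 - 84) = 0.
Total collected = 5 + 2 + 8 + 0 + 0 = 15.

15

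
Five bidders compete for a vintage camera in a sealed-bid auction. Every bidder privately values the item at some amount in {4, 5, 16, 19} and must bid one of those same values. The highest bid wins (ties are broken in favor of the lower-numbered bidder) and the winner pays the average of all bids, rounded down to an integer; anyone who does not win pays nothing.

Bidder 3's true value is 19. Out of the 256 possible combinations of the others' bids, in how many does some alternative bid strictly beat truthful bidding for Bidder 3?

Others bid (4, 4, 4, 4): truth gives 12; bid 5 gives 15 > 12. Violating.
Others bid (4, 4, 4, 5): truth gives 12; bid 5 gives 15 > 12. Violating.
Others bid (4, 4, 4, 16): truth gives 10; bid 16 gives 11 > 10. Violating.
Others bid (4, 4, 5, 4): truth gives 12; bid 5 gives 15 > 12. Violating.
Others bid (4, 4, 4, 19): truth gives 9; no alternative beats it.
Others bid (4, 4, 5, 16): truth gives 10; no alternative beats it.
(Checking all 256 profiles: 18 have a profitable deviation, 238 do not.)

18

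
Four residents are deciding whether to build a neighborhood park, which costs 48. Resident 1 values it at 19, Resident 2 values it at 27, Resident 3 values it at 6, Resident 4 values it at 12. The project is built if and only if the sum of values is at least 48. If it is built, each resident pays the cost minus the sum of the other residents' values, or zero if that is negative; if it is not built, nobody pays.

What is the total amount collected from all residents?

14

Total value 64 ≥ cost 48, so it is built.
Resident 1: others sum to 45; max(0, 48 - 45) = 3.
Resident 2: others sum to 37; max(0, 48 - 37) = 11.
Resident 3: others sum to 58; max(0, 48 - 58) = 0.
Resident 4: others sum to 52; max(0, 48 - 52) = 0.
Total collected = 3 + 11 + 0 + 0 = 14.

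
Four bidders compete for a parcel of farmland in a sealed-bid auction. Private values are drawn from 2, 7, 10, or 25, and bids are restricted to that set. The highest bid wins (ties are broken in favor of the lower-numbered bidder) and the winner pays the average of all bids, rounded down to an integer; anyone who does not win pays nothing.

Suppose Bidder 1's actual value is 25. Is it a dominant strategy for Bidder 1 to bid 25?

No

Consider the case where Bidder 2 bids 2, Bidder 3 bids 2 and Bidder 4 bids 2.
Truthful bid 25: wins, pays 7, utility 25 - 7 = 18.
Bid 2 instead: wins, pays 2, utility 25 - 2 = 23.
Since 23 > 18, bidding 2 is strictly better here, so truthful bidding is not dominant.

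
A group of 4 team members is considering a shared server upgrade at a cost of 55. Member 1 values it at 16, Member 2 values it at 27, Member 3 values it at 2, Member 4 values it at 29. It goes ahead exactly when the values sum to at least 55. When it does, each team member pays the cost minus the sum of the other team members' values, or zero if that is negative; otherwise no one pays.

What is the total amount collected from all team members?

Total value 74 ≥ cost 55, so it is built.
Member 1: others sum to 58; max(0, 55 - 58) = 0.
Member 2: others sum to 47; max(0, 55 - 47) = 8.
Member 3: others sum to 72; max(0, 55 - 72) = 0.
Member 4: others sum to 45; max(0, 55 - 45) = 10.
Total collected = 0 + 8 + 0 + 10 = 18.

18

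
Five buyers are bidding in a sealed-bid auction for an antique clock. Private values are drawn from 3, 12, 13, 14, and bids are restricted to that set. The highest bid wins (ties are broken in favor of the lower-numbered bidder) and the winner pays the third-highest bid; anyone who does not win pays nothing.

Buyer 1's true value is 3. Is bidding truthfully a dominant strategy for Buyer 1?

Check each profile of the others' bids and compare truth against every alternative bid.
Others bid (3, 3, 12, 12): truth gives 0, best alternative gives -9.
Others bid (3, 12, 3, 12): truth gives 0, best alternative gives -9.
Others bid (3, 12, 12, 3): truth gives 0, best alternative gives -9.
Others bid (3, 12, 12, 12): truth gives 0, best alternative gives -9.
Others bid (12, 3, 3, 12): truth gives 0, best alternative gives -9.
Others bid (12, 3, 12, 3): truth gives 0, best alternative gives -9.
(Remaining 250 profiles checked similarly; truth is weakly best in each.)
In every case the truthful bid is at least as good as any alternative, so it is a dominant strategy.

Yes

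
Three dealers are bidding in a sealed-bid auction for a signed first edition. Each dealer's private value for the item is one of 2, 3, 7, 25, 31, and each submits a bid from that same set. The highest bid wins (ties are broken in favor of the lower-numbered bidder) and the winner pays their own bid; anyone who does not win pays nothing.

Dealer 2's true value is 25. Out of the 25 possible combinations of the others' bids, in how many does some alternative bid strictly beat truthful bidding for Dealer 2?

6

Others bid (2, 2): truth gives 0; bid 3 gives 22 > 0. Violating.
Others bid (2, 3): truth gives 0; bid 3 gives 22 > 0. Violating.
Others bid (2, 7): truth gives 0; bid 7 gives 18 > 0. Violating.
Others bid (3, 2): truth gives 0; bid 7 gives 18 > 0. Violating.
Others bid (2, 25): truth gives 0; no alternative beats it.
Others bid (2, 31): truth gives 0; no alternative beats it.
(Checking all 25 profiles: 6 have a profitable deviation, 19 do not.)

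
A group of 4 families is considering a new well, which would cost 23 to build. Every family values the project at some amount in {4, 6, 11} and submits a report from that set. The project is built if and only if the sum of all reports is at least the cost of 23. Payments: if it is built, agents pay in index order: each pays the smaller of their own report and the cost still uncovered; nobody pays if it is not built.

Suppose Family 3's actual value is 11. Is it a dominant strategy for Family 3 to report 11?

No

Consider the case where Family 1 reports 4, Family 2 reports 4 and Family 4 reports 11.
Truthful report 11: project built, pays 11, utility 11 - 11 = 0.
Report 4 instead: project built, pays 4, utility 11 - 4 = 7.
Since 7 > 0, reporting 4 is strictly better here, so truthful reporting is not dominant.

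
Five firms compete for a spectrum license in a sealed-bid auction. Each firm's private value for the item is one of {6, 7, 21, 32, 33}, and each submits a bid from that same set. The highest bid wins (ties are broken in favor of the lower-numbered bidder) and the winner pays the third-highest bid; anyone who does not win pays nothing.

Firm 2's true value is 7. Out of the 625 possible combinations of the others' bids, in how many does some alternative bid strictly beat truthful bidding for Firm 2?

Others bid (6, 6, 6, 21): truth gives 0; bid 21 gives 1 > 0. Violating.
Others bid (6, 6, 6, 32): truth gives 0; bid 32 gives 1 > 0. Violating.
Others bid (6, 6, 6, 33): truth gives 0; bid 33 gives 1 > 0. Violating.
Others bid (6, 6, 21, 6): truth gives 0; bid 21 gives 1 > 0. Violating.
Others bid (6, 6, 6, 6): truth gives 1; no alternative beats it.
Others bid (6, 6, 6, 7): truth gives 1; no alternative beats it.
(Checking all 625 profiles: 12 have a profitable deviation, 613 do not.)

12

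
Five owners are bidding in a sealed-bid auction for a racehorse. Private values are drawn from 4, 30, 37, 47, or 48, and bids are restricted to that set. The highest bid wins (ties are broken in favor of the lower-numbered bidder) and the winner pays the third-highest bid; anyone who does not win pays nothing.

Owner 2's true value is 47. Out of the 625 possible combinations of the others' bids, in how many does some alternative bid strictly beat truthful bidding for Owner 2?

Others bid (4, 4, 4, 48): truth gives 0; bid 48 gives 43 > 0. Violating.
Others bid (4, 4, 30, 48): truth gives 0; bid 48 gives 17 > 0. Violating.
Others bid (4, 4, 37, 48): truth gives 0; bid 48 gives 10 > 0. Violating.
Others bid (4, 4, 48, 4): truth gives 0; bid 48 gives 43 > 0. Violating.
Others bid (4, 4, 4, 4): truth gives 43; no alternative beats it.
Others bid (4, 4, 4, 30): truth gives 43; no alternative beats it.
(Checking all 625 profiles: 108 have a profitable deviation, 517 do not.)

108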